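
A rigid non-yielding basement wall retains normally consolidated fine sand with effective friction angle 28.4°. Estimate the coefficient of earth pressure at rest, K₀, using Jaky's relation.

0.524

K₀ = 1 − sin φ' = 1 − sin 28.4° = 0.5244.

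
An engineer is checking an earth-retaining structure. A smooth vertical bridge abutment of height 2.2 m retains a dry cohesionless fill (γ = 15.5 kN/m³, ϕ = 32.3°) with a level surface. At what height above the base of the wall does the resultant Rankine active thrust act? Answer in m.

K_a = 0.3035.
The pressure distribution is triangular, so the resultant acts at H/3 above the base = 2.2/3 = 0.7333 m.

0.733 m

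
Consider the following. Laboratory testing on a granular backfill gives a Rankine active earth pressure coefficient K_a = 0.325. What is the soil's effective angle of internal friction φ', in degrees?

30.6°

K_a = tan²(45° − φ/2) ⇒ 45° − φ/2 = arctan(√0.325) = 29.69°.
φ = 2(45° − 29.69°) = 30.63°.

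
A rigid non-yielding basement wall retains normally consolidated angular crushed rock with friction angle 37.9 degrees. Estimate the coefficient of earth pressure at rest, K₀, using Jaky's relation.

K₀ = 1 − sin φ' = 1 − sin 37.9° = 0.3857.

0.386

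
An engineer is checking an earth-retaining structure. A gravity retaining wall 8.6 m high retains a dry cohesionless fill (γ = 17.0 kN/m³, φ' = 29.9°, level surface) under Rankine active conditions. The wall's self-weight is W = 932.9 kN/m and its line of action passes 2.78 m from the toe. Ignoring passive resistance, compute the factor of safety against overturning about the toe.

K_a = tan²(45° − 29.9°/2) = 0.3347.
P_a = ½K_aγH² = 0.5×0.3347×17.0×8.6² = 210.4 kN/m, acting at H/3 = 2.867 m above the base.
Overturning moment M_o = P_a × H/3 = 210.4 × 2.867 = 603.1.
Resisting moment M_r = W × 2.78 = 932.9 × 2.78 = 2593.
FS_overturning = M_r/M_o = 2593/603.1 = 4.300.

4.30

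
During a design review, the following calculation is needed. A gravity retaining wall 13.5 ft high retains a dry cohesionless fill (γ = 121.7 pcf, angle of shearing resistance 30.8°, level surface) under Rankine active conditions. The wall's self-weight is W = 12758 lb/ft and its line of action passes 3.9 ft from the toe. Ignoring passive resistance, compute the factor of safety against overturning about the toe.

3.09

K_a = tan²(45° − 30.8°/2) = 0.3227.
P_a = ½K_aγH² = 0.5×0.3227×121.7×13.5² = 3579 lb/ft, acting at H/3 = 4.500 ft above the base.
Overturning moment M_o = P_a × H/3 = 3579 × 4.500 = 16100.
Resisting moment M_r = W × 3.9 = 12758 × 3.9 = 49760.
FS_overturning = M_r/M_o = 49760/16100 = 3.090.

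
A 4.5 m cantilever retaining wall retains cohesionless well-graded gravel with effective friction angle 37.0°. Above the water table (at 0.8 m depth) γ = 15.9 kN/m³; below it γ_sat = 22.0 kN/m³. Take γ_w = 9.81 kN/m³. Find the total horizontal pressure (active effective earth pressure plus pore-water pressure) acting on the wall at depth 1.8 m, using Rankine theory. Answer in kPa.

16.0 kPa

K_a = (1 − sin φ)/(1 + sin φ) = 0.2486.
γ' = 22.0 − 9.81 = 12.19 kN/m³.
Effective vertical stress at 1.8 m: σ'_v = 15.9×0.8 + 12.19×1.00 = 24.91 kPa.
σ'_h = K_a σ'_v = 0.2486 × 24.91 = 6.192 kPa; u = γ_w × 1.00 = 9.810 kPa.
Total σ_h = 6.192 + 9.810 = 16.00 kPa.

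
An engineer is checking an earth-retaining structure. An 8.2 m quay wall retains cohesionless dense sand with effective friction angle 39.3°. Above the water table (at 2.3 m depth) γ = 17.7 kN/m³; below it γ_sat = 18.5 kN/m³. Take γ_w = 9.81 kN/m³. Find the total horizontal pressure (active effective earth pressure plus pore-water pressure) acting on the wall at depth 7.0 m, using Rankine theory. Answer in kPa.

64.4 kPa

K_a = (1 − sin φ)/(1 + sin φ) = 0.2245.
γ' = 18.5 − 9.81 = 8.690 kN/m³.
Effective vertical stress at 7.0 m: σ'_v = 17.7×2.3 + 8.690×4.70 = 81.55 kPa.
σ'_h = K_a σ'_v = 0.2245 × 81.55 = 18.30 kPa; u = γ_w × 4.70 = 46.11 kPa.
Total σ_h = 18.30 + 46.11 = 64.41 kPa.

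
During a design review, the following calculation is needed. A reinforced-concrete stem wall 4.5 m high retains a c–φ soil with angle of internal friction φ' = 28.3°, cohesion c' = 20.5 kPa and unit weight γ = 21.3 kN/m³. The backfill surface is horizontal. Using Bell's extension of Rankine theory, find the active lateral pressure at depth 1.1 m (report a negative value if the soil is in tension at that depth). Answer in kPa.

K_a = (1 − sin φ)/(1 + sin φ) = 0.3568.
σ_a = K_a γ z − 2c√K_a = 0.3568×21.3×1.1 − 2×20.5×0.5973 = -16.13 kPa.

-16.1 kPa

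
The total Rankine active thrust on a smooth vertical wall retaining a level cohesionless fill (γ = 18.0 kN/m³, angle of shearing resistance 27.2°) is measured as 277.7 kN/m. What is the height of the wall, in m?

K_a = 0.3726. P_a = ½ K_a γ H² ⇒ H = √(2P_a/(K_a γ)).
H = √(2×277.7/(0.3726×18.0)) = 9.100 m.

9.10 m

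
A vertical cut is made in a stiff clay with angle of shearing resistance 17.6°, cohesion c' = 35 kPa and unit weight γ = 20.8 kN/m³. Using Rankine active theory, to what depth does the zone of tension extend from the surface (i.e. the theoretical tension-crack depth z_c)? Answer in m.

K_a = tan²(45° − 17.6°/2) = 0.5357; √K_a = 0.7319.
The active pressure is zero where K_a γ z = 2c√K_a, so z_c = 2c/(γ√K_a) = 2×35/(20.8×0.7319) = 4.598 m.

4.60 m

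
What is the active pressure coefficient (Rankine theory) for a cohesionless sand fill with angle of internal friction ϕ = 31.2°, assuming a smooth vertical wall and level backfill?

K_a = (1 − sin φ)/(1 + sin φ) = (1 − sin 31.2°)/(1 + sin 31.2°) = 0.3175.

0.317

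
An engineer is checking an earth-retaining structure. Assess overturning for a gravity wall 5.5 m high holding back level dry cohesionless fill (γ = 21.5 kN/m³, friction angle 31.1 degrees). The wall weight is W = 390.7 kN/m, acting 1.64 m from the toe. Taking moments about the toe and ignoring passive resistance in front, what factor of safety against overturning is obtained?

K_a = tan²(45° − 31.1°/2) = 0.3188.
P_a = ½K_aγH² = 0.5×0.3188×21.5×5.5² = 103.7 kN/m, acting at H/3 = 1.833 m above the base.
Overturning moment M_o = P_a × H/3 = 103.7 × 1.833 = 190.1.
Resisting moment M_r = W × 1.64 = 390.7 × 1.64 = 640.7.
FS_overturning = M_r/M_o = 640.7/190.1 = 3.371.

3.37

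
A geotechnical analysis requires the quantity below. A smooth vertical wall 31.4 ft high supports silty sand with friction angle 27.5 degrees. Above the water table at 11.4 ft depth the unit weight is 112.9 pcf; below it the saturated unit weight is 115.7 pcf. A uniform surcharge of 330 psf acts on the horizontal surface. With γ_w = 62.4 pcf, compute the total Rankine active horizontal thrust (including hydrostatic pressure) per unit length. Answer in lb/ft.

K_a = tan²(45° − φ/2) = 0.3682.
γ' = 115.7 − 62.4 = 53.30 pcf. h₂ = H − d_w = 20.0 ft.
σ'_h: at surface K_a·q = 121.5; at WT K_a(q+γd_w) = 595.4; at base K_a(q+γd_w+γ'h₂) = 988.0 psf.
P₁ = ½(121.5+595.4)×11.4 = 4087; P₂ = ½(595.4+988.0)×20.0 = 15830; P_w = ½γ_w h₂² = 12480.
Total = 4087+15830+12480 = 32400 lb/ft.

32400 lb/ft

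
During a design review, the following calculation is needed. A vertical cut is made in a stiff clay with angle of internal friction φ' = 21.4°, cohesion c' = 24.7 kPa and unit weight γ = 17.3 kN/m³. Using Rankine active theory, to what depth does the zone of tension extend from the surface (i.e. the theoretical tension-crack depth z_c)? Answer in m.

K_a = tan²(45° − 21.4°/2) = 0.4653; √K_a = 0.6822.
The active pressure is zero where K_a γ z = 2c√K_a, so z_c = 2c/(γ√K_a) = 2×24.7/(17.3×0.6822) = 4.186 m.

4.19 m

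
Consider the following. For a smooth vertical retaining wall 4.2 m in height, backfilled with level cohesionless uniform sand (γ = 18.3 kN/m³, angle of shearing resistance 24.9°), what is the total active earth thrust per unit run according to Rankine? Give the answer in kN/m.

65.8 kN/m

K_a = tan²(45° − φ/2) = 0.4074.
P_a = ½ K_a γ H² = 0.5 × 0.4074 × 18.3 × 4.2² = 65.76 kN/m.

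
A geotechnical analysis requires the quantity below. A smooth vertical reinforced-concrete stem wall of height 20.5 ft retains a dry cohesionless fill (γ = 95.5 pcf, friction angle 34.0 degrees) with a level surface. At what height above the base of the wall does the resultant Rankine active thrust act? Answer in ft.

6.83 ft

K_a = 0.2827.
The pressure distribution is triangular, so the resultant acts at H/3 above the base = 20.5/3 = 6.833 ft.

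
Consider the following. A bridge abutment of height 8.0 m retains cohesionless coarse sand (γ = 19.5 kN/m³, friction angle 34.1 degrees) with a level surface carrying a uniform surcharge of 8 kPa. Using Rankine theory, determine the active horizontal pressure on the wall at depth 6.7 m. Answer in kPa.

K_a = (1 − sin φ)/(1 + sin φ) = 0.2815.
σ_v = γz + q = 19.5 × 6.7 + 8 = 138.7 kPa.
σ_h = K_a σ_v = 0.2815 × 138.7 = 39.03 kPa.

39.0 kPa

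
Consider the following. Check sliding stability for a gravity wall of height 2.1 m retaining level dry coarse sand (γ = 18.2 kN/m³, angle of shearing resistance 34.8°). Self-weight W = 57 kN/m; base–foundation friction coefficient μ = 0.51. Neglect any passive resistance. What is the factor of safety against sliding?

2.65

K_a = tan²(45° − 34.8°/2) = 0.2733.
P_a = ½K_aγH² = 0.5×0.2733×18.2×2.1² = 10.97 kN/m, acting at H/3 = 0.7000 m above the base.
FS_sliding = μW / P_a = 0.51×57 / 10.97 = 2.650.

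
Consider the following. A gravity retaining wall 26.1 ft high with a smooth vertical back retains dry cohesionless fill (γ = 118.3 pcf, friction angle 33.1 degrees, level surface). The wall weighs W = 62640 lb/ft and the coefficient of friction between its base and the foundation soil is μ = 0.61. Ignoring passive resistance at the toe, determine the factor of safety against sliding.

3.23

K_a = tan²(45° − 33.1°/2) = 0.2936.
P_a = ½K_aγH² = 0.5×0.2936×118.3×26.1² = 11830 lb/ft, acting at H/3 = 8.700 ft above the base.
FS_sliding = μW / P_a = 0.61×62640 / 11830 = 3.230.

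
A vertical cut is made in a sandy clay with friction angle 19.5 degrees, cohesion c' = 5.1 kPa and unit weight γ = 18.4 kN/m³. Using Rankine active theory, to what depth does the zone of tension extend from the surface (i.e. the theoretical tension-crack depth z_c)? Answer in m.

0.784 m

K_a = tan²(45° − 19.5°/2) = 0.4995; √K_a = 0.7067.
The active pressure is zero where K_a γ z = 2c√K_a, so z_c = 2c/(γ√K_a) = 2×5.1/(18.4×0.7067) = 0.7844 m.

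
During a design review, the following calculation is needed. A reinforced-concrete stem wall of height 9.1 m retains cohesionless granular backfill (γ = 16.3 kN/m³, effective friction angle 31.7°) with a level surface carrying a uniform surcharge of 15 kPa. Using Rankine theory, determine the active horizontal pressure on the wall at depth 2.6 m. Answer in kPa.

17.8 kPa

K_a = (1 − sin φ)/(1 + sin φ) = 0.3111.
σ_v = γz + q = 16.3 × 2.6 + 15 = 57.38 kPa.
σ_h = K_a σ_v = 0.3111 × 57.38 = 17.85 kPa.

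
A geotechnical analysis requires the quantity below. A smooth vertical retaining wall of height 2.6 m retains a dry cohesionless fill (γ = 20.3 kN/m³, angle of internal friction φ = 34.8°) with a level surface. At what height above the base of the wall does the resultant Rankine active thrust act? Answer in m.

0.867 m

K_a = 0.2733.
The pressure distribution is triangular, so the resultant acts at H/3 above the base = 2.6/3 = 0.8667 m.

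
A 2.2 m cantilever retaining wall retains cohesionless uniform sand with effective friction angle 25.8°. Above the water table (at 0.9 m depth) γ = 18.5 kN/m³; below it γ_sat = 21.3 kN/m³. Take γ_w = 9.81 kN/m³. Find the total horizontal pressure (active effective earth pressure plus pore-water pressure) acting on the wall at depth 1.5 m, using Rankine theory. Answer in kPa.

K_a = (1 − sin φ)/(1 + sin φ) = 0.3935.
γ' = 21.3 − 9.81 = 11.49 kN/m³.
Effective vertical stress at 1.5 m: σ'_v = 18.5×0.9 + 11.49×0.600 = 23.54 kPa.
σ'_h = K_a σ'_v = 0.3935 × 23.54 = 9.265 kPa; u = γ_w × 0.600 = 5.886 kPa.
Total σ_h = 9.265 + 5.886 = 15.15 kPa.

15.2 kPa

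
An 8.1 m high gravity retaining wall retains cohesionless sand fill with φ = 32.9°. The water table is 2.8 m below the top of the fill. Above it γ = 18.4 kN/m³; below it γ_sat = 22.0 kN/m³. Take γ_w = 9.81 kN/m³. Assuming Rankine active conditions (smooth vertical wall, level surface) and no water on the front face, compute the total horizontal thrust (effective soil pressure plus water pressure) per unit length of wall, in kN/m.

291 kN/m

K_a = tan²(45° − φ/2) = 0.2960.
γ' = 22.0 − 9.81 = 12.19 kN/m³. Depth below WT = 5.3 m.
σ'_h at WT = K_a γ d_w = 15.25 kPa; at base = 15.25 + K_a γ' × 5.3 = 34.38 kPa.
P₁ (0–2.8 m) = ½×15.25×2.8 = 21.35. P₂ (2.8–8.1 m) = ½(15.25+34.38)×5.3 = 131.5.
P_w = ½ γ_w h₂² = 0.5×9.81×5.3² = 137.8. Total = 21.35+131.5+137.8 = 290.6 kN/m.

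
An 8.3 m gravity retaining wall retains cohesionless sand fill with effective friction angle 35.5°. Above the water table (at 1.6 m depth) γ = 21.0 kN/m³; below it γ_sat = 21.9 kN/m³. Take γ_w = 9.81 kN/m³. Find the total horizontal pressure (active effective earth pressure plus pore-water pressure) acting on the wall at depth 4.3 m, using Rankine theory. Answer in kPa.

44.1 kPa

K_a = (1 − sin φ)/(1 + sin φ) = 0.2653.
γ' = 21.9 − 9.81 = 12.09 kN/m³.
Effective vertical stress at 4.3 m: σ'_v = 21.0×1.6 + 12.09×2.70 = 66.24 kPa.
σ'_h = K_a σ'_v = 0.2653 × 66.24 = 17.57 kPa; u = γ_w × 2.70 = 26.49 kPa.
Total σ_h = 17.57 + 26.49 = 44.06 kPa.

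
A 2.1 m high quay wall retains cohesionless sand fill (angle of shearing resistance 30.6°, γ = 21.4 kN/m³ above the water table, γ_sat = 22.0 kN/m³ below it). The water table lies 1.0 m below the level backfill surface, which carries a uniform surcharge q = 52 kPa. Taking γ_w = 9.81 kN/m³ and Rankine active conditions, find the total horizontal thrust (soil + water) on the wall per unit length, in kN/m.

55.0 kN/m

K_a = tan²(45° − φ/2) = 0.3253.
γ' = 22.0 − 9.81 = 12.19 kN/m³. h₂ = H − d_w = 1.1 m.
σ'_h: at surface K_a·q = 16.92; at WT K_a(q+γd_w) = 23.88; at base K_a(q+γd_w+γ'h₂) = 28.24 kPa.
P₁ = ½(16.92+23.88)×1.0 = 20.40; P₂ = ½(23.88+28.24)×1.1 = 28.67; P_w = ½γ_w h₂² = 5.935.
Total = 20.40+28.67+5.935 = 55.00 kN/m.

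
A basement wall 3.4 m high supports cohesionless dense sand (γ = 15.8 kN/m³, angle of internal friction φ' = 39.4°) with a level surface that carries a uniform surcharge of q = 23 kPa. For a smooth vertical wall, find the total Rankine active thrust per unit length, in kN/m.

37.9 kN/m

K_a = tan²(45° − φ/2) = 0.2234.
Soil triangle: ½ K_a γ H² = 0.5×0.2234×15.8×3.4² = 20.41 kN/m.
Surcharge rectangle: K_a q H = 0.2234×23×3.4 = 17.47 kN/m.
Total = 20.41 + 17.47 = 37.88 kN/m.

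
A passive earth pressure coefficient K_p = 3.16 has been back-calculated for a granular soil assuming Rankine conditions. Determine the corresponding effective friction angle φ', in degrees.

K_p = (1+sin φ)/(1−sin φ) ⇒ sin φ = (K_p − 1)/(K_p + 1) = 0.5192.
φ = arcsin(0.5192) = 31.28°.

31.3°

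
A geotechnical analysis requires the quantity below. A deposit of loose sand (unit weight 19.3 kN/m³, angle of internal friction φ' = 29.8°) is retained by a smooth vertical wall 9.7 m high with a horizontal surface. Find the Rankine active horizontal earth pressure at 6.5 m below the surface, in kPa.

42.2 kPa

K_a = (1 − sin φ)/(1 + sin φ) = 0.3360.
σ_h = K_a γ z = 0.3360 × 19.3 × 6.5 = 42.15 kPa.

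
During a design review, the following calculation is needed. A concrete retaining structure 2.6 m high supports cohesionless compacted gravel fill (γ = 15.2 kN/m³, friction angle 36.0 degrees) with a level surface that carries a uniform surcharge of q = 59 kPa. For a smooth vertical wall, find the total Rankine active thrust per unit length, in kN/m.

K_a = tan²(45° − φ/2) = 0.2596.
Soil triangle: ½ K_a γ H² = 0.5×0.2596×15.2×2.6² = 13.34 kN/m.
Surcharge rectangle: K_a q H = 0.2596×59×2.6 = 39.83 kN/m.
Total = 13.34 + 39.83 = 53.16 kN/m.

53.2 kN/m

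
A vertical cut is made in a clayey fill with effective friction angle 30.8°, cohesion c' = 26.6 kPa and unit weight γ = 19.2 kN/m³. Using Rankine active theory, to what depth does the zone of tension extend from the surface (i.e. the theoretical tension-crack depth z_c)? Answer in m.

K_a = tan²(45° − 30.8°/2) = 0.3227; √K_a = 0.5681.
The active pressure is zero where K_a γ z = 2c√K_a, so z_c = 2c/(γ√K_a) = 2×26.6/(19.2×0.5681) = 4.878 m.

4.88 m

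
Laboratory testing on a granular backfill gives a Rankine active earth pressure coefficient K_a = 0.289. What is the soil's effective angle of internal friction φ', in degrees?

K_a = tan²(45° − φ/2) ⇒ 45° − φ/2 = arctan(√0.289) = 28.26°.
φ = 2(45° − 28.26°) = 33.48°.

33.5°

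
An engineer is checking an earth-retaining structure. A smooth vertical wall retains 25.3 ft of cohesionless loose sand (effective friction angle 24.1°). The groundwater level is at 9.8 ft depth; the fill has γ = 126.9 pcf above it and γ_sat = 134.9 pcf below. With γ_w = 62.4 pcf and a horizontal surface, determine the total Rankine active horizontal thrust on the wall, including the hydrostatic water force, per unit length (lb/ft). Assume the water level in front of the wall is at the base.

K_a = tan²(45° − φ/2) = 0.4201.
γ' = 134.9 − 62.4 = 72.50 pcf. Depth below WT = 15.5 ft.
σ'_h at WT = K_a γ d_w = 522.5 psf; at base = 522.5 + K_a γ' × 15.5 = 994.6 psf.
P₁ (0–9.8 ft) = ½×522.5×9.8 = 2560. P₂ (9.8–25.3 ft) = ½(522.5+994.6)×15.5 = 11760.
P_w = ½ γ_w h₂² = 0.5×62.4×15.5² = 7496. Total = 2560+11760+7496 = 21810 lb/ft.

21800 lb/ft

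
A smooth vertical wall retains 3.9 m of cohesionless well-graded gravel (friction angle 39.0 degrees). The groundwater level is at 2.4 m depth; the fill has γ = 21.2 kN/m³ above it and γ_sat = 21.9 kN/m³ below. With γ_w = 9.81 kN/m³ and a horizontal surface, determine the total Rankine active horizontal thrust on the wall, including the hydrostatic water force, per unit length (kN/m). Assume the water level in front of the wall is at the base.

45.4 kN/m

K_a = tan²(45° − φ/2) = 0.2275.
γ' = 21.9 − 9.81 = 12.09 kN/m³. Depth below WT = 1.5 m.
σ'_h at WT = K_a γ d_w = 11.58 kPa; at base = 11.58 + K_a γ' × 1.5 = 15.70 kPa.
P₁ (0–2.4 m) = ½×11.58×2.4 = 13.89. P₂ (2.4–3.9 m) = ½(11.58+15.70)×1.5 = 20.46.
P_w = ½ γ_w h₂² = 0.5×9.81×1.5² = 11.04. Total = 13.89+20.46+11.04 = 45.38 kN/m.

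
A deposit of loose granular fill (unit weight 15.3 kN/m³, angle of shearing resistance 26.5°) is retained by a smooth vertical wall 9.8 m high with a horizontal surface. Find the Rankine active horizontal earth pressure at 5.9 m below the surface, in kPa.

34.6 kPa

K_a = (1 − sin φ)/(1 + sin φ) = 0.3829.
σ_h = K_a γ z = 0.3829 × 15.3 × 5.9 = 34.57 kPa.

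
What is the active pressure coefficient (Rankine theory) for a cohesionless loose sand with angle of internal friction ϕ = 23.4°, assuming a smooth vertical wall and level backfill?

0.431

K_a = tan²(45° − φ/2) = tan²(33.30°) = 0.4315.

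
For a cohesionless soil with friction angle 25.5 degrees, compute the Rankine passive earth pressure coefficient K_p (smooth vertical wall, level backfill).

2.51

K_p = (1 + sin φ)/(1 − sin φ) = tan²(45° + 25.5°/2) = 2.512.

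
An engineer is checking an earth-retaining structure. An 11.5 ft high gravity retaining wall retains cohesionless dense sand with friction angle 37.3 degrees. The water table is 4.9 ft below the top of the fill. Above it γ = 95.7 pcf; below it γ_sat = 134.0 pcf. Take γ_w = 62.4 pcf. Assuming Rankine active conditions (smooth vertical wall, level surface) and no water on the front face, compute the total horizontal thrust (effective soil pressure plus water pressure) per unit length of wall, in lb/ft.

2780 lb/ft

K_a = tan²(45° − φ/2) = 0.2453.
γ' = 134.0 − 62.4 = 71.60 pcf. Depth below WT = 6.6 ft.
σ'_h at WT = K_a γ d_w = 115.0 psf; at base = 115.0 + K_a γ' × 6.6 = 231.0 psf.
P₁ (0–4.9 ft) = ½×115.0×4.9 = 281.9. P₂ (4.9–11.5 ft) = ½(115.0+231.0)×6.6 = 1142.
P_w = ½ γ_w h₂² = 0.5×62.4×6.6² = 1359. Total = 281.9+1142+1359 = 2783 lb/ft.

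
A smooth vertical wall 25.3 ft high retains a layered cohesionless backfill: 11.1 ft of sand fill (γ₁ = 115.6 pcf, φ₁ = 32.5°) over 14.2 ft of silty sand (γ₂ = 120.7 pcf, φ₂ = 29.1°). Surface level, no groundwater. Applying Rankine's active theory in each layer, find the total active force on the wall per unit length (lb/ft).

12600 lb/ft

K_a1 = tan²(45°−32.5°/2) = 0.3010; K_a2 = tan²(45°−29.1°/2) = 0.3456.
Layer 1: σ at base = K_a1 γ₁ h₁ = 386.2 psf; P₁ = ½×386.2×11.1 = 2143.
Layer 2: σ_v at top = γ₁h₁ = 1283; σ_h top = K_a2×1283 = 443.4; σ_h base = K_a2×(1283+120.7×14.2) = 1036.
P₂ = ½(443.4+1036)×14.2 = 10500. Total P_a = 2143+10500 = 12650 lb/ft.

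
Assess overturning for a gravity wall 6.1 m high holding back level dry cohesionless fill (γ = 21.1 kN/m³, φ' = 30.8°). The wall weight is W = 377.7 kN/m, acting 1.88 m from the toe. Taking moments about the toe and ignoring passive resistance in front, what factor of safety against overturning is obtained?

K_a = tan²(45° − 30.8°/2) = 0.3227.
P_a = ½K_aγH² = 0.5×0.3227×21.1×6.1² = 126.7 kN/m, acting at H/3 = 2.033 m above the base.
Overturning moment M_o = P_a × H/3 = 126.7 × 2.033 = 257.6.
Resisting moment M_r = W × 1.88 = 377.7 × 1.88 = 710.1.
FS_overturning = M_r/M_o = 710.1/257.6 = 2.757.

2.76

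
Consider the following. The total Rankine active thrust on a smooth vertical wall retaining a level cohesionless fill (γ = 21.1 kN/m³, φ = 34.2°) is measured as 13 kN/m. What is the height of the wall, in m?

2.10 m

K_a = 0.2803. P_a = ½ K_a γ H² ⇒ H = √(2P_a/(K_a γ)).
H = √(2×13/(0.2803×21.1)) = 2.097 m.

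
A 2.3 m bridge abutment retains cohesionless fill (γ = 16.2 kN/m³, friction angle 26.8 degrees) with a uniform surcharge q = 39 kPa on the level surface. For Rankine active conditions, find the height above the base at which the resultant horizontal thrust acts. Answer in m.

1.03 m

K_a = 0.3785.
Triangular part P₁ = ½K_aγH² = 16.22 at H/3 = 0.7667 m; rectangular part P₂ = K_a q H = 33.95 at H/2 = 1.150 m.
ȳ = (P₁·0.7667 + P₂·1.150)/(P₁+P₂) = 1.026 m.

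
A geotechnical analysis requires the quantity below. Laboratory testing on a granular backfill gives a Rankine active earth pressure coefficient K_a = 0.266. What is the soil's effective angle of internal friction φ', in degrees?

35.4°

K_a = tan²(45° − φ/2) ⇒ 45° − φ/2 = arctan(√0.266) = 27.28°.
φ = 2(45° − 27.28°) = 35.43°.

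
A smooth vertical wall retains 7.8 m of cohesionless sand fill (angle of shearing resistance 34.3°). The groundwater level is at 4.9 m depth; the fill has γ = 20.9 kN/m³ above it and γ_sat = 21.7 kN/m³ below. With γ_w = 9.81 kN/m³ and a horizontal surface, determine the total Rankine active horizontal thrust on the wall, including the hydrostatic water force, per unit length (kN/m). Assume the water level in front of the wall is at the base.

K_a = tan²(45° − φ/2) = 0.2792.
γ' = 21.7 − 9.81 = 11.89 kN/m³. Depth below WT = 2.9 m.
σ'_h at WT = K_a γ d_w = 28.59 kPa; at base = 28.59 + K_a γ' × 2.9 = 38.21 kPa.
P₁ (0–4.9 m) = ½×28.59×4.9 = 70.04. P₂ (4.9–7.8 m) = ½(28.59+38.21)×2.9 = 96.86.
P_w = ½ γ_w h₂² = 0.5×9.81×2.9² = 41.25. Total = 70.04+96.86+41.25 = 208.2 kN/m.

208 kN/m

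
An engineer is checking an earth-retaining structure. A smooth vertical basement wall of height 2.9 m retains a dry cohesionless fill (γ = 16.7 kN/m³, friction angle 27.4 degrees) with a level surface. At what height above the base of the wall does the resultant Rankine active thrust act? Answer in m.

0.967 m

K_a = 0.3697.
The pressure distribution is triangular, so the resultant acts at H/3 above the base = 2.9/3 = 0.9667 m.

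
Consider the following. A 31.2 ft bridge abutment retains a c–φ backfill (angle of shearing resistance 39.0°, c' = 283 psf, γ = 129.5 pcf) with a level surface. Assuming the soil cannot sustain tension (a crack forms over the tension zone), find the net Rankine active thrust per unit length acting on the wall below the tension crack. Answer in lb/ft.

7150 lb/ft

K_a = 0.2275; √K_a = 0.4770.
Tension-crack depth z_c = 2c/(γ√K_a) = 2×283/(129.5×0.4770) = 9.163 ft.
σ_a at base = K_a γ H − 2c√K_a = 0.2275×129.5×31.2 − 2×283×0.4770 = 649.2 psf.
P_a = ½ × 649.2 × (H − z_c) = 0.5×649.2×22.04 = 7154 lb/ft.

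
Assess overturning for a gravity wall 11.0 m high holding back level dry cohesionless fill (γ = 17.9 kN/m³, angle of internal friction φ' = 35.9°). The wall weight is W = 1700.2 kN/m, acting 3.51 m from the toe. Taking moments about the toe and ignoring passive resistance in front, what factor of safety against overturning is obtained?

K_a = tan²(45° − 35.9°/2) = 0.2607.
P_a = ½K_aγH² = 0.5×0.2607×17.9×11.0² = 282.4 kN/m, acting at H/3 = 3.667 m above the base.
Overturning moment M_o = P_a × H/3 = 282.4 × 3.667 = 1035.
Resisting moment M_r = W × 3.51 = 1700.2 × 3.51 = 5968.
FS_overturning = M_r/M_o = 5968/1035 = 5.764.

5.76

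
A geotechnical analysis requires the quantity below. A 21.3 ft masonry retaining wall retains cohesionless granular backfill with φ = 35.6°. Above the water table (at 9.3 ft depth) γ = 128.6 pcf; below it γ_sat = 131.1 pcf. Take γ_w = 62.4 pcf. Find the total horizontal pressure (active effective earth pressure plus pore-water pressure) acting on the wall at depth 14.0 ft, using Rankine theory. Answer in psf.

K_a = (1 − sin φ)/(1 + sin φ) = 0.2641.
γ' = 131.1 − 62.4 = 68.70 pcf.
Effective vertical stress at 14.0 ft: σ'_v = 128.6×9.3 + 68.70×4.70 = 1519 psf.
σ'_h = K_a σ'_v = 0.2641 × 1519 = 401.2 psf; u = γ_w × 4.70 = 293.3 psf.
Total σ_h = 401.2 + 293.3 = 694.5 psf.

694 psf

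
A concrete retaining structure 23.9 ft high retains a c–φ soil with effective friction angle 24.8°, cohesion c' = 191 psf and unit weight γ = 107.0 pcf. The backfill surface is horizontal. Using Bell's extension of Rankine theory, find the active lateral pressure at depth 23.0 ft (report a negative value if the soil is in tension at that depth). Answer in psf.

K_a = (1 − sin φ)/(1 + sin φ) = 0.4090.
σ_a = K_a γ z − 2c√K_a = 0.4090×107.0×23.0 − 2×191×0.6395 = 762.2 psf.

762 psf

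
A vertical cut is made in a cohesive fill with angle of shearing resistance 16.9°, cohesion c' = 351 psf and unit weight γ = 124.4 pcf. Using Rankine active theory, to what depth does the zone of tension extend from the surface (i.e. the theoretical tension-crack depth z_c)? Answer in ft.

7.61 ft

K_a = tan²(45° − 16.9°/2) = 0.5495; √K_a = 0.7413.
The active pressure is zero where K_a γ z = 2c√K_a, so z_c = 2c/(γ√K_a) = 2×351/(124.4×0.7413) = 7.612 ft.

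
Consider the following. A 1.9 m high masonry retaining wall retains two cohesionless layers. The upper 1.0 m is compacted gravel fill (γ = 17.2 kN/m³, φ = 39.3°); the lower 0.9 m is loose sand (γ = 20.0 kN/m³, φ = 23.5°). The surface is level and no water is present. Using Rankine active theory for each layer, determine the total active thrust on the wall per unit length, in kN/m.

12.1 kN/m

K_a1 = tan²(45°−39.3°/2) = 0.2245; K_a2 = tan²(45°−23.5°/2) = 0.4298.
Layer 1: σ at base = K_a1 γ₁ h₁ = 3.861 kPa; P₁ = ½×3.861×1.0 = 1.930.
Layer 2: σ_v at top = γ₁h₁ = 17.20; σ_h top = K_a2×17.20 = 7.393; σ_h base = K_a2×(17.20+20.0×0.9) = 15.13.
P₂ = ½(7.393+15.13)×0.9 = 10.14. Total P_a = 1.930+10.14 = 12.07 kN/m.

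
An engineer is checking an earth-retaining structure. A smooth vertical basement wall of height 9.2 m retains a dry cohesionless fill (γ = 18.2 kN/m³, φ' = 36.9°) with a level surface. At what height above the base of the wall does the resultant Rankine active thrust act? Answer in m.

3.07 m

K_a = 0.2497.
The pressure distribution is triangular, so the resultant acts at H/3 above the base = 9.2/3 = 3.067 m.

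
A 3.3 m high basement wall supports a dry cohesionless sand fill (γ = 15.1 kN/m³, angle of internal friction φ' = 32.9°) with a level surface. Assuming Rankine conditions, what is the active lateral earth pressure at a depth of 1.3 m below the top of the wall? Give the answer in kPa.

K_a = (1 − sin φ)/(1 + sin φ) = 0.2960.
σ_h = K_a γ z = 0.2960 × 15.1 × 1.3 = 5.811 kPa.

5.81 kPa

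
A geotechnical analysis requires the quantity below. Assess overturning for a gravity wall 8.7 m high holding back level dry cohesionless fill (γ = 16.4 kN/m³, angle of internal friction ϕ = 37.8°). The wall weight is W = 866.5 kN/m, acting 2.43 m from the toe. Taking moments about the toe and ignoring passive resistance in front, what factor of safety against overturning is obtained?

K_a = tan²(45° − 37.8°/2) = 0.2400.
P_a = ½K_aγH² = 0.5×0.2400×16.4×8.7² = 149.0 kN/m, acting at H/3 = 2.900 m above the base.
Overturning moment M_o = P_a × H/3 = 149.0 × 2.900 = 432.0.
Resisting moment M_r = W × 2.43 = 866.5 × 2.43 = 2106.
FS_overturning = M_r/M_o = 2106/432.0 = 4.874.

4.87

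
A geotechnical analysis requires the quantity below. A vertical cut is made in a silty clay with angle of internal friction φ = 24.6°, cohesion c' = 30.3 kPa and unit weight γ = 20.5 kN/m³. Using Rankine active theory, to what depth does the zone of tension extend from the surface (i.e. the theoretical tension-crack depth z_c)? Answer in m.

K_a = tan²(45° − 24.6°/2) = 0.4121; √K_a = 0.6420.
The active pressure is zero where K_a γ z = 2c√K_a, so z_c = 2c/(γ√K_a) = 2×30.3/(20.5×0.6420) = 4.605 m.

4.60 m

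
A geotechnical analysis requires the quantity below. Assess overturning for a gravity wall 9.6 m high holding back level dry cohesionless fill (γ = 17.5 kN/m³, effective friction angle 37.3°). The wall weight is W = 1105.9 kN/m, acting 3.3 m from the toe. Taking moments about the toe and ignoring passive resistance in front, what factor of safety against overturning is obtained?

5.76

K_a = tan²(45° − 37.3°/2) = 0.2453.
P_a = ½K_aγH² = 0.5×0.2453×17.5×9.6² = 197.8 kN/m, acting at H/3 = 3.200 m above the base.
Overturning moment M_o = P_a × H/3 = 197.8 × 3.200 = 633.1.
Resisting moment M_r = W × 3.3 = 1105.9 × 3.3 = 3649.
FS_overturning = M_r/M_o = 3649/633.1 = 5.765.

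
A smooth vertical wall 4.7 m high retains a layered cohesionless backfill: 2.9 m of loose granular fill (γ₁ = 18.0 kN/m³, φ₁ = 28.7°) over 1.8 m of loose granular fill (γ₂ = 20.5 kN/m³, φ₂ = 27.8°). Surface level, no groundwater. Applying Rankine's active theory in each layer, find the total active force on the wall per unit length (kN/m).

72.9 kN/m

K_a1 = tan²(45°−28.7°/2) = 0.3511; K_a2 = tan²(45°−27.8°/2) = 0.3639.
Layer 1: σ at base = K_a1 γ₁ h₁ = 18.33 kPa; P₁ = ½×18.33×2.9 = 26.58.
Layer 2: σ_v at top = γ₁h₁ = 52.20; σ_h top = K_a2×52.20 = 19.00; σ_h base = K_a2×(52.20+20.5×1.8) = 32.42.
P₂ = ½(19.00+32.42)×1.8 = 46.28. Total P_a = 26.58+46.28 = 72.86 kN/m.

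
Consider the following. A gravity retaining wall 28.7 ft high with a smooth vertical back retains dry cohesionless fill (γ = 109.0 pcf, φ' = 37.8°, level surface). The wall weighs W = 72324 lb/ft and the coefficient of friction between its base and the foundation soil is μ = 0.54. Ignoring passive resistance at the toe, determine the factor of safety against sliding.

3.63

K_a = tan²(45° − 37.8°/2) = 0.2400.
P_a = ½K_aγH² = 0.5×0.2400×109.0×28.7² = 10770 lb/ft, acting at H/3 = 9.567 ft above the base.
FS_sliding = μW / P_a = 0.54×72324 / 10770 = 3.625.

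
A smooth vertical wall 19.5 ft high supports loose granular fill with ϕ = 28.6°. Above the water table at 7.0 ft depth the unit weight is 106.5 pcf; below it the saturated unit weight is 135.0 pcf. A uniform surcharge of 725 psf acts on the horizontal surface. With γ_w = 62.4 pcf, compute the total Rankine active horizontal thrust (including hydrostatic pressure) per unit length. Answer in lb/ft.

16100 lb/ft

K_a = tan²(45° − φ/2) = 0.3525.
γ' = 135.0 − 62.4 = 72.60 pcf. h₂ = H − d_w = 12.5 ft.
σ'_h: at surface K_a·q = 255.6; at WT K_a(q+γd_w) = 518.4; at base K_a(q+γd_w+γ'h₂) = 838.4 psf.
P₁ = ½(255.6+518.4)×7.0 = 2709; P₂ = ½(518.4+838.4)×12.5 = 8480; P_w = ½γ_w h₂² = 4875.
Total = 2709+8480+4875 = 16060 lb/ft.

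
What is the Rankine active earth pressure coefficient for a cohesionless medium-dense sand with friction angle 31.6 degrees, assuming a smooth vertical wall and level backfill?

K_a = tan²(45° − φ/2) = tan²(29.20°) = 0.3123.

0.312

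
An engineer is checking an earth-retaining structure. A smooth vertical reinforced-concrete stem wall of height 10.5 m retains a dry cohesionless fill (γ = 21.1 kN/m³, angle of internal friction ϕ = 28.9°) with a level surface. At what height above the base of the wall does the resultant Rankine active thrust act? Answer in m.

3.50 m

K_a = 0.3484.
The pressure distribution is triangular, so the resultant acts at H/3 above the base = 10.5/3 = 3.500 m.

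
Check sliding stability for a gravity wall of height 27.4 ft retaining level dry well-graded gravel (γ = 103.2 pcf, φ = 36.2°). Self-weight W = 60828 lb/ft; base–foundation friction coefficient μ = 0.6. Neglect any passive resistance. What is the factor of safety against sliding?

K_a = tan²(45° − 36.2°/2) = 0.2574.
P_a = ½K_aγH² = 0.5×0.2574×103.2×27.4² = 9971 lb/ft, acting at H/3 = 9.133 ft above the base.
FS_sliding = μW / P_a = 0.6×60828 / 9971 = 3.660.

3.66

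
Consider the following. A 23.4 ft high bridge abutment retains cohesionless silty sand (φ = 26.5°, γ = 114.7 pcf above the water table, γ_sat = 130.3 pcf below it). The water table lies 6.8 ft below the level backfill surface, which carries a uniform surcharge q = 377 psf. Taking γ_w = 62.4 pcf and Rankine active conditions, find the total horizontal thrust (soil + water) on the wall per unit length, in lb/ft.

K_a = tan²(45° − φ/2) = 0.3829.
γ' = 130.3 − 62.4 = 67.90 pcf. h₂ = H − d_w = 16.6 ft.
σ'_h: at surface K_a·q = 144.4; at WT K_a(q+γd_w) = 443.0; at base K_a(q+γd_w+γ'h₂) = 874.7 psf.
P₁ = ½(144.4+443.0)×6.8 = 1997; P₂ = ½(443.0+874.7)×16.6 = 10940; P_w = ½γ_w h₂² = 8597.
Total = 1997+10940+8597 = 21530 lb/ft.

21500 lb/ft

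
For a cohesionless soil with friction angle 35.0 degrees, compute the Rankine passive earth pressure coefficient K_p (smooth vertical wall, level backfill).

3.69

K_p = (1 + sin φ)/(1 − sin φ) = tan²(45° + 35.0°/2) = 3.690.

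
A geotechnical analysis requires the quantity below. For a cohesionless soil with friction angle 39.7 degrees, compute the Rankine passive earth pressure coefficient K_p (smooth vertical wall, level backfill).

K_p = (1 + sin φ)/(1 − sin φ) = tan²(45° + 39.7°/2) = 4.537.

4.54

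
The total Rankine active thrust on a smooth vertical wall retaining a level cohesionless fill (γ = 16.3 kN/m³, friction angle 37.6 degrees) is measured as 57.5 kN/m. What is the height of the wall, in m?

5.40 m

K_a = 0.2421. P_a = ½ K_a γ H² ⇒ H = √(2P_a/(K_a γ)).
H = √(2×57.5/(0.2421×16.3)) = 5.398 m.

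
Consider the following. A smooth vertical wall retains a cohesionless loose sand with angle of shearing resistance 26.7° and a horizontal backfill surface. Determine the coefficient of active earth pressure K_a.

K_a = (1 − sin φ)/(1 + sin φ) = (1 − sin 26.7°)/(1 + sin 26.7°) = 0.3800.

0.380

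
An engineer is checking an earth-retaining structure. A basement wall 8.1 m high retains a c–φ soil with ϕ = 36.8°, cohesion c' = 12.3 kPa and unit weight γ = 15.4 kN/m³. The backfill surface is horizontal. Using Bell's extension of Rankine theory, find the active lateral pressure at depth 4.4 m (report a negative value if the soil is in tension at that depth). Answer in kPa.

4.67 kPa

K_a = (1 − sin φ)/(1 + sin φ) = 0.2508.
σ_a = K_a γ z − 2c√K_a = 0.2508×15.4×4.4 − 2×12.3×0.5008 = 4.673 kPa.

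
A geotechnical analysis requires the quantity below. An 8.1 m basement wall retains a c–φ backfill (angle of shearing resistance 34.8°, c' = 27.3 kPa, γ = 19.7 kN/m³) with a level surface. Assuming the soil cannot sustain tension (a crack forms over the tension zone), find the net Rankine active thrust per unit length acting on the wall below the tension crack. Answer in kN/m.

K_a = 0.2733; √K_a = 0.5228.
Tension-crack depth z_c = 2c/(γ√K_a) = 2×27.3/(19.7×0.5228) = 5.302 m.
σ_a at base = K_a γ H − 2c√K_a = 0.2733×19.7×8.1 − 2×27.3×0.5228 = 15.07 kPa.
P_a = ½ × 15.07 × (H − z_c) = 0.5×15.07×2.798 = 21.08 kN/m.

21.1 kN/m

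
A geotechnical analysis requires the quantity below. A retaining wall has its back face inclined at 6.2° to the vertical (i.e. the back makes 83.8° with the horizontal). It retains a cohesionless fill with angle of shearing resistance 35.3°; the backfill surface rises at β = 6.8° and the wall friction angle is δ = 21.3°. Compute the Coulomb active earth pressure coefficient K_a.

0.312

K_a = sin²(α+φ) / [sin²α · sin(α−δ) · (1 + √{sin(φ+δ)sin(φ−β) / (sin(α−δ)sin(α+β))})²].
With α = 83.8°, φ = 35.3°, δ = 21.3°, β = 6.8°: K_a = 0.3122.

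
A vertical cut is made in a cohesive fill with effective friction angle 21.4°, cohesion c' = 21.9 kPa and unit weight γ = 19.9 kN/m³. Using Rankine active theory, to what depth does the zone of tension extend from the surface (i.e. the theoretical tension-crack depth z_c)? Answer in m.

K_a = tan²(45° − 21.4°/2) = 0.4653; √K_a = 0.6822.
The active pressure is zero where K_a γ z = 2c√K_a, so z_c = 2c/(γ√K_a) = 2×21.9/(19.9×0.6822) = 3.227 m.

3.23 m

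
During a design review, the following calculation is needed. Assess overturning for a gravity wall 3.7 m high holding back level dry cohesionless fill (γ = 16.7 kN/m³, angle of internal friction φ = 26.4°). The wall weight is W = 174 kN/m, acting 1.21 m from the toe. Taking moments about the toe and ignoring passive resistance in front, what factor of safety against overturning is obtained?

3.88

K_a = tan²(45° − 26.4°/2) = 0.3844.
P_a = ½K_aγH² = 0.5×0.3844×16.7×3.7² = 43.95 kN/m, acting at H/3 = 1.233 m above the base.
Overturning moment M_o = P_a × H/3 = 43.95 × 1.233 = 54.20.
Resisting moment M_r = W × 1.21 = 174 × 1.21 = 210.5.
FS_overturning = M_r/M_o = 210.5/54.20 = 3.885.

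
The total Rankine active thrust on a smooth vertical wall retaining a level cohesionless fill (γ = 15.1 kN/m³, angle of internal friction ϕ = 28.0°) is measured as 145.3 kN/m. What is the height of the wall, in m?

K_a = 0.3610. P_a = ½ K_a γ H² ⇒ H = √(2P_a/(K_a γ)).
H = √(2×145.3/(0.3610×15.1)) = 7.301 m.

7.30 m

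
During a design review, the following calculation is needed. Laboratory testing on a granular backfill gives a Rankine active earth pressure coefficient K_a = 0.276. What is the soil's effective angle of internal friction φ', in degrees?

34.6°

K_a = tan²(45° − φ/2) ⇒ 45° − φ/2 = arctan(√0.276) = 27.72°.
φ = 2(45° − 27.72°) = 34.57°.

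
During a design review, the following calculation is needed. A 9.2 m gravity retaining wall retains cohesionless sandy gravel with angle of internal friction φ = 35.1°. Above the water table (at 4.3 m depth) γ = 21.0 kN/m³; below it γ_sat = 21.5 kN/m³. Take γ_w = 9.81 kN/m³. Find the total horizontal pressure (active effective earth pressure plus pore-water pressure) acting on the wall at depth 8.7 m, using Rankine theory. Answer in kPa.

K_a = (1 − sin φ)/(1 + sin φ) = 0.2698.
γ' = 21.5 − 9.81 = 11.69 kN/m³.
Effective vertical stress at 8.7 m: σ'_v = 21.0×4.3 + 11.69×4.40 = 141.7 kPa.
σ'_h = K_a σ'_v = 0.2698 × 141.7 = 38.25 kPa; u = γ_w × 4.40 = 43.16 kPa.
Total σ_h = 38.25 + 43.16 = 81.41 kPa.

81.4 kPa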